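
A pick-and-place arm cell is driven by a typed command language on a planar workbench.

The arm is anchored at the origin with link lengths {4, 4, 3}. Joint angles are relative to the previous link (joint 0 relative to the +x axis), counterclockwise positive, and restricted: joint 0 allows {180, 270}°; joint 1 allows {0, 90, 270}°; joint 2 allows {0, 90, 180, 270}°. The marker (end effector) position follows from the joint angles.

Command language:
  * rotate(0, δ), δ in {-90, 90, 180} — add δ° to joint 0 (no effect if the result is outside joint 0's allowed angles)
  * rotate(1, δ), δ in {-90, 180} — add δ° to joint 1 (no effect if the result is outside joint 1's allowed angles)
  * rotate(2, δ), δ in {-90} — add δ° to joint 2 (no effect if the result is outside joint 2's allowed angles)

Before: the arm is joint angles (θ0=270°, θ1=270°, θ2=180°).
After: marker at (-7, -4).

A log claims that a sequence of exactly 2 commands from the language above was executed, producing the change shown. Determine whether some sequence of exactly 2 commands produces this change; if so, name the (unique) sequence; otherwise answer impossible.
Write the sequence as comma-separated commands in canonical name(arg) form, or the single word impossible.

rotate(2, -90), rotate(2, -90)

t0: joint angles (θ0=270°, θ1=270°, θ2=180°)
[1] after rotate(2, -90): joint angles (θ0=270°, θ1=270°, θ2=90°)
[2] after rotate(2, -90): joint angles (θ0=270°, θ1=270°, θ2=0°)
no other 2-command option fits: unique.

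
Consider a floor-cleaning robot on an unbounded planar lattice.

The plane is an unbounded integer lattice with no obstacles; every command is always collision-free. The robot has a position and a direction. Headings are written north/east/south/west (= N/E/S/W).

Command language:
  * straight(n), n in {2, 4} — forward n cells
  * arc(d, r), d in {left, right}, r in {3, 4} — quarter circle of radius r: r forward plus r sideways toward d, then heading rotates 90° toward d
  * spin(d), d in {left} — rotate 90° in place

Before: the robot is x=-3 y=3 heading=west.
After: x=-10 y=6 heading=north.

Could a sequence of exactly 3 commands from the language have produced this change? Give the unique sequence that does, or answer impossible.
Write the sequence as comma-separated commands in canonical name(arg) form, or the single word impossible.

key: cell and facing (now N) both changed — the 3 commands mix motion and turning
start: x=-3 y=3 heading=west
t=1 straight(2) ⇒ x=-5 y=3 heading=west
t=2 straight(2) ⇒ x=-7 y=3 heading=west
t=3 arc(right, 3) ⇒ x=-10 y=6 heading=north
no other 3-command option fits: unique.

straight(2), straight(2), arc(right, 3)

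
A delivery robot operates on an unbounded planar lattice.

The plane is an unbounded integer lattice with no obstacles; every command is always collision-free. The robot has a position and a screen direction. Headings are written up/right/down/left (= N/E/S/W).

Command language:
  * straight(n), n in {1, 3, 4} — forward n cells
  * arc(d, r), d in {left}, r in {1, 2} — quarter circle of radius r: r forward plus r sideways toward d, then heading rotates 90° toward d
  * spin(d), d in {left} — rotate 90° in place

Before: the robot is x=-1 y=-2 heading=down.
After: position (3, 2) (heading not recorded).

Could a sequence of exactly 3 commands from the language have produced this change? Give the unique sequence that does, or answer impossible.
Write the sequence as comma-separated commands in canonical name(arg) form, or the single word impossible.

arc(left, 2), arc(left, 2), straight(4)

key: running straight(4) before arc(left, 2) would end elsewhere — order is forced
start: x=-1 y=-2 heading=down
step 1 (arc(left, 2)): x=1 y=-4 heading=right
step 2 (arc(left, 2)): x=3 y=-2 heading=up
step 3 (straight(4)): x=3 y=2 heading=up
no rival 3-sequence matches.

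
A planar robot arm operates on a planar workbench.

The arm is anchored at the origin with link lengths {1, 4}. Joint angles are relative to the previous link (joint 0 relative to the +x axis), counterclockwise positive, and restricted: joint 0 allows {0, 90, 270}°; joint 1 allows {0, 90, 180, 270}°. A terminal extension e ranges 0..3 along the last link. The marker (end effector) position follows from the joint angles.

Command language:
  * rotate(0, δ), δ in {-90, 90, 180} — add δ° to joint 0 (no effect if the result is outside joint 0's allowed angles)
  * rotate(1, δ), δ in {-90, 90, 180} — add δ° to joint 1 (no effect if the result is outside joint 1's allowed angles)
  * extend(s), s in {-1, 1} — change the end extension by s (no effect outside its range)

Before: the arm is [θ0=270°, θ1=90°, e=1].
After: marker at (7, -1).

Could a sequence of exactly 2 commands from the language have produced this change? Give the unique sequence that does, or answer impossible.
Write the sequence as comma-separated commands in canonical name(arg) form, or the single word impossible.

extend(1), extend(1)

begin: [θ0=270°, θ1=90°, e=1]
1. extend(1) → [θ0=270°, θ1=90°, e=2]
2. extend(1) → [θ0=270°, θ1=90°, e=3]
no other 2-command option fits: unique.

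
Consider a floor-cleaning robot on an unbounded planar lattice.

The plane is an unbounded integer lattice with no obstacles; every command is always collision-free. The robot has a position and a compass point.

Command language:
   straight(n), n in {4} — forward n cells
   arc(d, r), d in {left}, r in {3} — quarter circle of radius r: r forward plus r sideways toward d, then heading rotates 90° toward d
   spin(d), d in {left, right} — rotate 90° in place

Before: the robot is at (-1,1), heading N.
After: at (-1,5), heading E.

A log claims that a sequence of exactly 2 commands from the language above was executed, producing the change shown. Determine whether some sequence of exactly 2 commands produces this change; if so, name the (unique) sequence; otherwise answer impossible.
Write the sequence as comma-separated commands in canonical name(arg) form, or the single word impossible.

key: position moved to (-1,5) AND the heading swung to E — translation plus rotation needed
t0: at (-1,1), heading N
[1] after straight(4): at (-1,5), heading N
[2] after spin(right): at (-1,5), heading E
uniquely the one of 16 2-step routes that fits.

straight(4), spin(right)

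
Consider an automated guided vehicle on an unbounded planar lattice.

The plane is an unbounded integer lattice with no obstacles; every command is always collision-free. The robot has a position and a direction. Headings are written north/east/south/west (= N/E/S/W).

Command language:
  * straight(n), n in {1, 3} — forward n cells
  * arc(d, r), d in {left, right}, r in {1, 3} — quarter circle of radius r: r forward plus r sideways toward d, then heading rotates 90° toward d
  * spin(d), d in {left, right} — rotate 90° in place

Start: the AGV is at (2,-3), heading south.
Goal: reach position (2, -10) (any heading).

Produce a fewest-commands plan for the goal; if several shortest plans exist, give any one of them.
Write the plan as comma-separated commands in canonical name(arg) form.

straight(1), straight(3), straight(3)

from: at (2,-3), heading south
[1] after straight(1): at (2,-4), heading south
[2] after straight(3): at (2,-7), heading south
[3] after straight(3): at (2,-10), heading south
shorter routes all fall short; 3 is best.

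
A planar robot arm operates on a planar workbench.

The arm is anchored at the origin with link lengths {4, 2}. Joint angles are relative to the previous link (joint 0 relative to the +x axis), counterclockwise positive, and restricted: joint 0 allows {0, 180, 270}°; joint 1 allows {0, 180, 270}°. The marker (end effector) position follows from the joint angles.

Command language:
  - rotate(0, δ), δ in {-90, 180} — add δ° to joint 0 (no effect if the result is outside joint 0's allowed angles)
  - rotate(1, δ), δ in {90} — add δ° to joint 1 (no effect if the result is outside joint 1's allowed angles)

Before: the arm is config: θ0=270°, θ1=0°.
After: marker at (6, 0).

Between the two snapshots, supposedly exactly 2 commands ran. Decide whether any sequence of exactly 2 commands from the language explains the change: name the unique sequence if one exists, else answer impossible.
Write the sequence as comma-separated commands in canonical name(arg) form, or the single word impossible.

key: order matters: swapping rotate(0, -90) and rotate(0, 180) lands elsewhere
initial: config: θ0=270°, θ1=0°
[1] after rotate(0, -90): config: θ0=180°, θ1=0°
[2] after rotate(0, 180): config: θ0=0°, θ1=0°
no other 2-command option fits: unique.

rotate(0, -90), rotate(0, 180)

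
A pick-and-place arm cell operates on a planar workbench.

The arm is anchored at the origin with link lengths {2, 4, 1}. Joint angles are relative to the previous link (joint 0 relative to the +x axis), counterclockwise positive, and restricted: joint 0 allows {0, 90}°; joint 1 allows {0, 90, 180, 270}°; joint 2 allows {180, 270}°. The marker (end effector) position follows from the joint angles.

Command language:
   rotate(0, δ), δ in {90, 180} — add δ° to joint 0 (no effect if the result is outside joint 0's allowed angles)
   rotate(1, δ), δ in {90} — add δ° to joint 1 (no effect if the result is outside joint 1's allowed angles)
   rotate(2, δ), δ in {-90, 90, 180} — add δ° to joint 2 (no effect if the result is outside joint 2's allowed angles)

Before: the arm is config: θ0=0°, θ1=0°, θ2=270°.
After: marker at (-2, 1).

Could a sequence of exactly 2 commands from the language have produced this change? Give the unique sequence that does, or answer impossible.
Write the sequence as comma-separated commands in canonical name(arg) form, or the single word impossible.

rotate(1, 90), rotate(1, 90)

from: config: θ0=0°, θ1=0°, θ2=270°
1. rotate(1, 90) → config: θ0=0°, θ1=90°, θ2=270°
2. rotate(1, 90) → config: θ0=0°, θ1=180°, θ2=270°
all 36 alternatives checked — unique.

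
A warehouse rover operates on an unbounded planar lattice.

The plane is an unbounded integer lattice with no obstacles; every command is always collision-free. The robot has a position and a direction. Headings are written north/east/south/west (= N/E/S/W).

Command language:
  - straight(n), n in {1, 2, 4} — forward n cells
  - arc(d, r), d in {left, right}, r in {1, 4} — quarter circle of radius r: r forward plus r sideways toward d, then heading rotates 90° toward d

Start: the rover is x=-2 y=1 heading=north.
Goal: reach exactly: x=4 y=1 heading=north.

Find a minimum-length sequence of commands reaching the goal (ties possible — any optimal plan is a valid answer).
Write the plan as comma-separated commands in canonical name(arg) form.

arc(left, 1), arc(left, 1), arc(left, 4), arc(left, 4)

t0: x=-2 y=1 heading=north
[1] after arc(left, 1): x=-3 y=2 heading=west
[2] after arc(left, 1): x=-4 y=1 heading=south
[3] after arc(left, 4): x=0 y=-3 heading=east
[4] after arc(left, 4): x=4 y=1 heading=north
shorter routes all fall short; 4 is best.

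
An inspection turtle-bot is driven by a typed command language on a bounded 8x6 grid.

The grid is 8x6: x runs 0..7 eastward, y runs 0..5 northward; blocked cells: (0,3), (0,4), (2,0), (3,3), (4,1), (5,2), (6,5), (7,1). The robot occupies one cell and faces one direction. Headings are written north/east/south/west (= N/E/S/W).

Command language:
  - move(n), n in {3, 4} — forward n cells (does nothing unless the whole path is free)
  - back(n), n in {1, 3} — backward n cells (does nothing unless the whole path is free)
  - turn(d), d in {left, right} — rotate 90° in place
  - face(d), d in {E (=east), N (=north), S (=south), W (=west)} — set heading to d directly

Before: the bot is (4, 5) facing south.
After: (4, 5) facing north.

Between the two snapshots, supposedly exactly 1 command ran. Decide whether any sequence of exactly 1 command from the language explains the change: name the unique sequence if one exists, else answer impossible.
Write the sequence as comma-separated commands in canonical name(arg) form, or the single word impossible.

key: parked at (4,5) the whole time — nothing moves the robot
initial: (4, 5) facing south
step 1 (face(N)): (4, 5) facing north
uniquely the one of 10 1-step routes that fits.

face(N)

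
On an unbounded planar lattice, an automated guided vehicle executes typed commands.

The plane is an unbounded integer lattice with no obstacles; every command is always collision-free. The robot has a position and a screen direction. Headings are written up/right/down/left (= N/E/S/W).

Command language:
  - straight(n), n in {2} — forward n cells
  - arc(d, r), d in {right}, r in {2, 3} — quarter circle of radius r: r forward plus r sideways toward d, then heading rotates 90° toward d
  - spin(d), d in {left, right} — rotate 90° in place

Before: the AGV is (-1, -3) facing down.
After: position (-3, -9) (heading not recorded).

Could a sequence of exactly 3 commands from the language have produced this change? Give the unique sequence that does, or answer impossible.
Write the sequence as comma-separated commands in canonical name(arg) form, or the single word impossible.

key: running arc(right, 2) before straight(2) would end elsewhere — order is forced
initial: (-1, -3) facing down
step 1 (straight(2)): (-1, -5) facing down
step 2 (straight(2)): (-1, -7) facing down
step 3 (arc(right, 2)): (-3, -9) facing left
no other 3-command option fits: unique.

straight(2), straight(2), arc(right, 2)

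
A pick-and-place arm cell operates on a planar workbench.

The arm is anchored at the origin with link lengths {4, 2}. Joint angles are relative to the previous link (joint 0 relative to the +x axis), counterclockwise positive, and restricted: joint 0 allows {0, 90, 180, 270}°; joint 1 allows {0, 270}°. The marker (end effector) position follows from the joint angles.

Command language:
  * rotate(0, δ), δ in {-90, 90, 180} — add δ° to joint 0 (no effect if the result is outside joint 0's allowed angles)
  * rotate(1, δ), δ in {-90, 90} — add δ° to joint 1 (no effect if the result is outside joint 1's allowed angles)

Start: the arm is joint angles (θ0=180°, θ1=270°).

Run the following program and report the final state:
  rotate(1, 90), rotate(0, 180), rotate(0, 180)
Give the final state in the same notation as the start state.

joint angles (θ0=180°, θ1=0°)

begin: joint angles (θ0=180°, θ1=270°)
step 1 (rotate(1, 90)): joint angles (θ0=180°, θ1=0°)
step 2 (rotate(0, 180)): joint angles (θ0=0°, θ1=0°)
step 3 (rotate(0, 180)): joint angles (θ0=180°, θ1=0°)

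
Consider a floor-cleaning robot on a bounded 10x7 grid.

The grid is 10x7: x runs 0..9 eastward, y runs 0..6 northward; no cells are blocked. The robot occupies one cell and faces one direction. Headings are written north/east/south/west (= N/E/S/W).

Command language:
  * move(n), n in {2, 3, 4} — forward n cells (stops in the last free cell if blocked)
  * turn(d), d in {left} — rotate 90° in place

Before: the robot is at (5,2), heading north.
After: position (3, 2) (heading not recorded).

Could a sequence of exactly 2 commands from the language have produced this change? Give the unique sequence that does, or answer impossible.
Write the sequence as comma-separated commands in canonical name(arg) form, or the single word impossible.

key: order matters: swapping turn(left) and move(2) lands elsewhere
begin: at (5,2), heading north
1. turn(left) → at (5,2), heading west
2. move(2) → at (3,2), heading west
uniquely the one of 16 2-step routes that fits.

turn(left), move(2)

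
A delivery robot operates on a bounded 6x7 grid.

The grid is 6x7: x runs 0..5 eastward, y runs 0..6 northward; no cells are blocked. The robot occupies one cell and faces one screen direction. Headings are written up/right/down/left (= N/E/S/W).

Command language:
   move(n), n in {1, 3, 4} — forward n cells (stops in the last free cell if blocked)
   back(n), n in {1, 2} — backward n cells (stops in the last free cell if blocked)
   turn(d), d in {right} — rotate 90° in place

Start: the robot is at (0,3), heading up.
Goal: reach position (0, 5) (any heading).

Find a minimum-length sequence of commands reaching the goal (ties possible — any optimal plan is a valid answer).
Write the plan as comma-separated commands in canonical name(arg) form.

back(1), move(3)

initial: at (0,3), heading up
1. back(1) → at (0,2), heading up
2. move(3) → at (0,5), heading up
shorter routes all fall short; 2 is best.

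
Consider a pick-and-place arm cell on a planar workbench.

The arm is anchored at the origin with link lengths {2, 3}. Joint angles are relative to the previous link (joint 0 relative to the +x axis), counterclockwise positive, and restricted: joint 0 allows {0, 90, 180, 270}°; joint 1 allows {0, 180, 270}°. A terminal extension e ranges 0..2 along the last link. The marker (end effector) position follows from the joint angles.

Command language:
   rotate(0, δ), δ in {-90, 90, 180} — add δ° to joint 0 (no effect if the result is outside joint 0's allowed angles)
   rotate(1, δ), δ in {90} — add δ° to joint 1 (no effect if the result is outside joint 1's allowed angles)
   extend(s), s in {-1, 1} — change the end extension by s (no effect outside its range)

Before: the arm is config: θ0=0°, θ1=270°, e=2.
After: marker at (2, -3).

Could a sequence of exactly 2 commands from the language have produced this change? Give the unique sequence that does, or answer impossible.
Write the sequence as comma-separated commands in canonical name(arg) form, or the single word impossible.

extend(-1), extend(-1)

start: config: θ0=0°, θ1=270°, e=2
1. extend(-1) → config: θ0=0°, θ1=270°, e=1
2. extend(-1) → config: θ0=0°, θ1=270°, e=0
uniquely the one of 36 2-step routes that fits.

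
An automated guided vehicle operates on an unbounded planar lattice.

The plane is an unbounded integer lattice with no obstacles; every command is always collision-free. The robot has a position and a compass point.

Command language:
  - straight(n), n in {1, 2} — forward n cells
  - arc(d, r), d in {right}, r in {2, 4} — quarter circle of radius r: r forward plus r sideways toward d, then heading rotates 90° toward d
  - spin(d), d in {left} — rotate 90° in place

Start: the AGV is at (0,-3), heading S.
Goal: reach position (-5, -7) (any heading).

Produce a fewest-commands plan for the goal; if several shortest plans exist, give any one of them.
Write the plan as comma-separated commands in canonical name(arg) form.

initial: at (0,-3), heading S
1. arc(right, 4) → at (-4,-7), heading W
2. straight(1) → at (-5,-7), heading W
shorter routes all fall short; 2 is best.

arc(right, 4), straight(1)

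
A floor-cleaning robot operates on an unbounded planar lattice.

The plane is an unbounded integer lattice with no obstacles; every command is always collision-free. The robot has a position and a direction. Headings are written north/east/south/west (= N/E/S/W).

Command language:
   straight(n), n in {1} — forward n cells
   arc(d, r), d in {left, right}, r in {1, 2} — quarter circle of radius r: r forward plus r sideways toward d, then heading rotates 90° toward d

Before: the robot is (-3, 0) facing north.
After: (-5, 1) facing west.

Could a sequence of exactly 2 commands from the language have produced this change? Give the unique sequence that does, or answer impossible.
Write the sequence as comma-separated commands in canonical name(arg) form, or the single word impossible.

arc(left, 1), straight(1)

key: order matters: swapping arc(left, 1) and straight(1) lands elsewhere
start: (-3, 0) facing north
step 1 (arc(left, 1)): (-4, 1) facing west
step 2 (straight(1)): (-5, 1) facing west
uniquely the one of 25 2-step routes that fits.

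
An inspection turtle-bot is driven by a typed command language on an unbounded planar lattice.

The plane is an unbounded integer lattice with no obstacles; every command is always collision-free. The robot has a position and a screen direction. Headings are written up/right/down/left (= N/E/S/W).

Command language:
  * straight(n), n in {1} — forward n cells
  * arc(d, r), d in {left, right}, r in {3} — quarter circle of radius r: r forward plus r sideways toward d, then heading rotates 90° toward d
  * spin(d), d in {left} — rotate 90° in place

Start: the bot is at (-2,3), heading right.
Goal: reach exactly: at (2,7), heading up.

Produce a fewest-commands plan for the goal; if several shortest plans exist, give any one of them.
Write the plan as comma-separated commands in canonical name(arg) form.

initial: at (-2,3), heading right
[1] after straight(1): at (-1,3), heading right
[2] after arc(left, 3): at (2,6), heading up
[3] after straight(1): at (2,7), heading up
nothing shorter than 3 reaches the goal.

straight(1), arc(left, 3), straight(1)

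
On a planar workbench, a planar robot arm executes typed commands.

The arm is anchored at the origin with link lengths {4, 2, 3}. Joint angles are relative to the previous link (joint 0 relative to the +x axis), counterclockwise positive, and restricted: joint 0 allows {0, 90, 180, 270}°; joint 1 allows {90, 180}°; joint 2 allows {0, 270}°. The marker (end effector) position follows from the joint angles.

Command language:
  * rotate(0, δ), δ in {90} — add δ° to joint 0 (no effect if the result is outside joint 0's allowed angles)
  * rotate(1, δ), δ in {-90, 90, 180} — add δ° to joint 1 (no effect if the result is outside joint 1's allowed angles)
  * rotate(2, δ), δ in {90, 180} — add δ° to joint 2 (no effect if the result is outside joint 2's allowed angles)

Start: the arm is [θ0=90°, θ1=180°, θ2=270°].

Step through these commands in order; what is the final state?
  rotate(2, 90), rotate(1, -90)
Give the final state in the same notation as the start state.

[θ0=90°, θ1=90°, θ2=0°]

start: [θ0=90°, θ1=180°, θ2=270°]
t=1 rotate(2, 90) ⇒ [θ0=90°, θ1=180°, θ2=0°]
t=2 rotate(1, -90) ⇒ [θ0=90°, θ1=90°, θ2=0°]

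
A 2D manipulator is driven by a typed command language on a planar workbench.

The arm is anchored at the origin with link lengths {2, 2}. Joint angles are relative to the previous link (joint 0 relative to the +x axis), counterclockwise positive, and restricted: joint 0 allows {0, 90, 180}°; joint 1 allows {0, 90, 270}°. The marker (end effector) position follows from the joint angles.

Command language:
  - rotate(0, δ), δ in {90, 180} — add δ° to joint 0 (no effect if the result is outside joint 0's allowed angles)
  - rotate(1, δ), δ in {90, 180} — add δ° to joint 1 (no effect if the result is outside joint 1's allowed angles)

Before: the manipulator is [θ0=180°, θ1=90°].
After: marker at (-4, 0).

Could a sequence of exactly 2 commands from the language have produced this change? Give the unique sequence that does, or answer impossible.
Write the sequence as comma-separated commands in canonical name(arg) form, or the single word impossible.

key: order matters: swapping rotate(1, 180) and rotate(1, 90) lands elsewhere
t0: [θ0=180°, θ1=90°]
t=1 rotate(1, 180) ⇒ [θ0=180°, θ1=270°]
t=2 rotate(1, 90) ⇒ [θ0=180°, θ1=0°]
no rival 2-sequence matches.

rotate(1, 180), rotate(1, 90)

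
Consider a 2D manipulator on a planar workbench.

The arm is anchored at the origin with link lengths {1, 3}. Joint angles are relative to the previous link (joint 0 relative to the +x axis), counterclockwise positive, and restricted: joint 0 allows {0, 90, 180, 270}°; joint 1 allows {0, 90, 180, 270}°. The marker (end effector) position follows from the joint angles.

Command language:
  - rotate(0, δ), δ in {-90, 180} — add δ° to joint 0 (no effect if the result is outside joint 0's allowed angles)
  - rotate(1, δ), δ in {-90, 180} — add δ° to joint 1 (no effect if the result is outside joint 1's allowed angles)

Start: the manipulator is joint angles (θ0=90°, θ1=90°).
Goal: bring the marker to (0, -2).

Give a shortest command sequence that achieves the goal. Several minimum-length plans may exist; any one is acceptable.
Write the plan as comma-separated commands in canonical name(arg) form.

rotate(1, 180), rotate(1, -90)

from: joint angles (θ0=90°, θ1=90°)
t=1 rotate(1, 180) ⇒ joint angles (θ0=90°, θ1=270°)
t=2 rotate(1, -90) ⇒ joint angles (θ0=90°, θ1=180°)
shorter routes all fall short; 2 is best.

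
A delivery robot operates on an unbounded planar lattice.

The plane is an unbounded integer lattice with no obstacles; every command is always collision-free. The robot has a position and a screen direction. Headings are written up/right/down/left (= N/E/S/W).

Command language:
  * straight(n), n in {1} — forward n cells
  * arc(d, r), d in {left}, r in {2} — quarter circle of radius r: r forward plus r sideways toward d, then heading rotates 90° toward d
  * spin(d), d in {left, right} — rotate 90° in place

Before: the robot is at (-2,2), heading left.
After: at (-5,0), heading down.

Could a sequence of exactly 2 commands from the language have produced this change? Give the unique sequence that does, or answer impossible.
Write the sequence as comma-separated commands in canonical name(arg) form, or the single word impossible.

key: running arc(left, 2) before straight(1) would end elsewhere — order is forced
begin: at (-2,2), heading left
t=1 straight(1) ⇒ at (-3,2), heading left
t=2 arc(left, 2) ⇒ at (-5,0), heading down
no other 2-command option fits: unique.

straight(1), arc(left, 2)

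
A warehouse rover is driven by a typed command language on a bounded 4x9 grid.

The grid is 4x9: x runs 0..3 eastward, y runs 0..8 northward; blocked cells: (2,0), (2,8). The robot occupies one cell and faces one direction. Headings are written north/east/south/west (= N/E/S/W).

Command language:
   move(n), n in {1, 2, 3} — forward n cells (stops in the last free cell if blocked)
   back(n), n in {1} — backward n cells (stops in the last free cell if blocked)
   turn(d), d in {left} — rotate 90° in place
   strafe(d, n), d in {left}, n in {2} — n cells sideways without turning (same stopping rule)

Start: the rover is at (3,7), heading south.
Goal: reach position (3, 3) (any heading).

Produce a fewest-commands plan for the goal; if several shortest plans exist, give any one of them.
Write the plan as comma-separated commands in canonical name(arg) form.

initial: at (3,7), heading south
1. move(3) → at (3,4), heading south
2. move(1) → at (3,3), heading south
minimal: 2 command(s), checked below 2.

move(3), move(1)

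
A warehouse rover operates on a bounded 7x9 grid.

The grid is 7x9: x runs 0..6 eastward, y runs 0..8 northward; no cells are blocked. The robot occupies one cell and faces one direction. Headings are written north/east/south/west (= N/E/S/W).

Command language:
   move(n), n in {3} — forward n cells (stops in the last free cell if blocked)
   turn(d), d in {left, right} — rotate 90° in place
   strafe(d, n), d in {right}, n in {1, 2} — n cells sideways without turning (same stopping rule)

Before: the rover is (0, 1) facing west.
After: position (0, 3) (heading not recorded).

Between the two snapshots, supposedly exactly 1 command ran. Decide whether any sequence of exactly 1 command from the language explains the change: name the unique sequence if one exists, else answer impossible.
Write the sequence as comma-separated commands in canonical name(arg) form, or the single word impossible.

initial: (0, 1) facing west
1. strafe(right, 2) → (0, 3) facing west
no rival 1-sequence matches.

strafe(right, 2)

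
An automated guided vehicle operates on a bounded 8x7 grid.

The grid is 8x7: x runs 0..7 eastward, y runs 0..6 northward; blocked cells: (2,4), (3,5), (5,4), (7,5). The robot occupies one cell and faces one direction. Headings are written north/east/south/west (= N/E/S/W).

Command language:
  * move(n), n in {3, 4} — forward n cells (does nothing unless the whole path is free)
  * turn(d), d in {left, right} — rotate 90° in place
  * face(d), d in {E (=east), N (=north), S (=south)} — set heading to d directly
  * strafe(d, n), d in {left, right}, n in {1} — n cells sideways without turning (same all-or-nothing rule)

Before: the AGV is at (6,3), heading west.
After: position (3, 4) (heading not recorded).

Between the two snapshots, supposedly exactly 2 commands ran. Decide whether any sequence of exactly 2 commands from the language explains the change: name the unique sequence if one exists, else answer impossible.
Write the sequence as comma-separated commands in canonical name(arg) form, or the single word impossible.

move(3), strafe(right, 1)

key: running strafe(right, 1) before move(3) would end elsewhere — order is forced
start: at (6,3), heading west
t=1 move(3) ⇒ at (3,3), heading west
t=2 strafe(right, 1) ⇒ at (3,4), heading west
no rival 2-sequence matches.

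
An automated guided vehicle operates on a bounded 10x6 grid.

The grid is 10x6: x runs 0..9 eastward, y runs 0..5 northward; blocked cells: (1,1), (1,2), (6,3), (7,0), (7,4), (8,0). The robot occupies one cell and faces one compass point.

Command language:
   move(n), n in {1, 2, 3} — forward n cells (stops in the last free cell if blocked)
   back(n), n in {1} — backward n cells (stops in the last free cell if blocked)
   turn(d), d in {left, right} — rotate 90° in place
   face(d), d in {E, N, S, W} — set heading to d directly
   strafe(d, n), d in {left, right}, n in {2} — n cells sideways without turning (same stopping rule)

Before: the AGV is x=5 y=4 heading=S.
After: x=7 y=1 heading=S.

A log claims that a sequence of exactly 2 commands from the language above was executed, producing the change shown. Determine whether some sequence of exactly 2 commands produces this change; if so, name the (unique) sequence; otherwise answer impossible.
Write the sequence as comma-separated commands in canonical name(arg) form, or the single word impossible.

move(3), strafe(left, 2)

key: still facing S at the end — nothing in the sequence rotates
from: x=5 y=4 heading=S
t=1 move(3) ⇒ x=5 y=1 heading=S
t=2 strafe(left, 2) ⇒ x=7 y=1 heading=S
no other 2-command option fits: unique.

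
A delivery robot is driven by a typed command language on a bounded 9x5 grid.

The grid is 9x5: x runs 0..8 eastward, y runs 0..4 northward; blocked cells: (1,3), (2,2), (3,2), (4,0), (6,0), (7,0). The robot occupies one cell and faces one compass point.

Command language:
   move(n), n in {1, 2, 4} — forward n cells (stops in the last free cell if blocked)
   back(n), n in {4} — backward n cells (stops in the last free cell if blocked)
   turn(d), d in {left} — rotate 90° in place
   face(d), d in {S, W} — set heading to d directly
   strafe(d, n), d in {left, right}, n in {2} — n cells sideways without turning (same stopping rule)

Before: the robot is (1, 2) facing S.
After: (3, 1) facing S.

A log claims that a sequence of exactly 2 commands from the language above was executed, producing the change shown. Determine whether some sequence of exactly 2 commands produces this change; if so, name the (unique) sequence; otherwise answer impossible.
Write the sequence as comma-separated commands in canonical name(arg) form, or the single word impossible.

move(1), strafe(left, 2)

key: order matters: swapping move(1) and strafe(left, 2) lands elsewhere
from: (1, 2) facing S
1. move(1) → (1, 1) facing S
2. strafe(left, 2) → (3, 1) facing S
uniquely the one of 81 2-step routes that fits.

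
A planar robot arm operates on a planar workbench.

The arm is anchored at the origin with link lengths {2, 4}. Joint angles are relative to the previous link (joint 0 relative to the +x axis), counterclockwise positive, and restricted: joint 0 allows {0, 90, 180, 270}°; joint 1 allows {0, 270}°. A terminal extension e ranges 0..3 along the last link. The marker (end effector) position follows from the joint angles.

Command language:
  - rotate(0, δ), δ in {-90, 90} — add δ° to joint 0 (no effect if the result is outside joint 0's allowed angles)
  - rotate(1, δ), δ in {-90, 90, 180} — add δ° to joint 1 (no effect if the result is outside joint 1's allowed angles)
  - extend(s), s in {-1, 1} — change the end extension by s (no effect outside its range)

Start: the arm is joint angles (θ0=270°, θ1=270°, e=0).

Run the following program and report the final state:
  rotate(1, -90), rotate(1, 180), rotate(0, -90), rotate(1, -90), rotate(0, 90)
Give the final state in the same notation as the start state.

joint angles (θ0=270°, θ1=270°, e=0)

begin: joint angles (θ0=270°, θ1=270°, e=0)
t=1 rotate(1, -90) ⇒ joint angles (θ0=270°, θ1=270°, e=0)
t=2 rotate(1, 180) ⇒ joint angles (θ0=270°, θ1=270°, e=0)
t=3 rotate(0, -90) ⇒ joint angles (θ0=180°, θ1=270°, e=0)
t=4 rotate(1, -90) ⇒ joint angles (θ0=180°, θ1=270°, e=0)
t=5 rotate(0, 90) ⇒ joint angles (θ0=270°, θ1=270°, e=0)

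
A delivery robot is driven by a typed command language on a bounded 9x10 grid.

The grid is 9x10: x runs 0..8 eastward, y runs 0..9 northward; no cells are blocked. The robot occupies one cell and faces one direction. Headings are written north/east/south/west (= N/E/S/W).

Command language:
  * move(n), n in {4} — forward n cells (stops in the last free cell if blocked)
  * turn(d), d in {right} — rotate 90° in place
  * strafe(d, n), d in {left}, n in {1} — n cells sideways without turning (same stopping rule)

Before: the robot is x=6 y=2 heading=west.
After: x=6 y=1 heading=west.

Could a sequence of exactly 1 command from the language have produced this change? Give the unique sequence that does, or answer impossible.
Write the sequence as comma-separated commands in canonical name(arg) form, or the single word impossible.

strafe(left, 1)

key: still facing W — the one step turns nothing
start: x=6 y=2 heading=west
step 1 (strafe(left, 1)): x=6 y=1 heading=west
no rival 1-sequence matches.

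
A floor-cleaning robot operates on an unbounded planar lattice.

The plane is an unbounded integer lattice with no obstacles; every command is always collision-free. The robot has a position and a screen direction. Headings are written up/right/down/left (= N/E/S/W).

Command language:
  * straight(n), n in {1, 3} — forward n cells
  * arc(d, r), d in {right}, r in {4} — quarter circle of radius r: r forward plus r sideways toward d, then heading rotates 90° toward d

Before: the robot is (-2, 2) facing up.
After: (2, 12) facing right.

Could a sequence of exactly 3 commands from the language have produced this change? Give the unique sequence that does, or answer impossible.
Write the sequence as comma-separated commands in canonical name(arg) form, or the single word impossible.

key: running arc(right, 4) before straight(3) would end elsewhere — order is forced
from: (-2, 2) facing up
1. straight(3) → (-2, 5) facing up
2. straight(3) → (-2, 8) facing up
3. arc(right, 4) → (2, 12) facing right
uniquely the one of 27 3-step routes that fits.

straight(3), straight(3), arc(right, 4)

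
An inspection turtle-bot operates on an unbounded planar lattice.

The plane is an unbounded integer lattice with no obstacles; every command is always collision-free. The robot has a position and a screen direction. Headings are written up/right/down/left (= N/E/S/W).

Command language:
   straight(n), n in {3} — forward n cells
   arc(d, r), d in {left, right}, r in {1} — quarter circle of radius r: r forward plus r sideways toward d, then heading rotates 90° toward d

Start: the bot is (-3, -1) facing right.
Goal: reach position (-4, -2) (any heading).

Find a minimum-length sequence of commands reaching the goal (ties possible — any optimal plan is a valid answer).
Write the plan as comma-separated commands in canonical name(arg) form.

initial: (-3, -1) facing right
[1] after arc(right, 1): (-2, -2) facing down
[2] after arc(right, 1): (-3, -3) facing left
[3] after arc(right, 1): (-4, -2) facing up
no 2-step plan works, so 3 is optimal.

arc(right, 1), arc(right, 1), arc(right, 1)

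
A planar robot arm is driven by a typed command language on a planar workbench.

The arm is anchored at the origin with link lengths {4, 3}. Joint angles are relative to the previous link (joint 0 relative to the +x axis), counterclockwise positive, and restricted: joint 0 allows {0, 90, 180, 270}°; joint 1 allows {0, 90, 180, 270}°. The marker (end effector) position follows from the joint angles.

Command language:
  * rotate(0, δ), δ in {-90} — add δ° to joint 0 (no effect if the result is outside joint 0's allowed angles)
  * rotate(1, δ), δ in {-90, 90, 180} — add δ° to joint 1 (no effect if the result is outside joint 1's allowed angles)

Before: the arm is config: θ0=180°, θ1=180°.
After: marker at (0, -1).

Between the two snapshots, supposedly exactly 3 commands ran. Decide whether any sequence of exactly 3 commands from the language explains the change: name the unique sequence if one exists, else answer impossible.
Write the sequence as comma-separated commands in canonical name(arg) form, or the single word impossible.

begin: config: θ0=180°, θ1=180°
1. rotate(0, -90) → config: θ0=90°, θ1=180°
2. rotate(0, -90) → config: θ0=0°, θ1=180°
3. rotate(0, -90) → config: θ0=270°, θ1=180°
all 64 alternatives checked — unique.

rotate(0, -90), rotate(0, -90), rotate(0, -90)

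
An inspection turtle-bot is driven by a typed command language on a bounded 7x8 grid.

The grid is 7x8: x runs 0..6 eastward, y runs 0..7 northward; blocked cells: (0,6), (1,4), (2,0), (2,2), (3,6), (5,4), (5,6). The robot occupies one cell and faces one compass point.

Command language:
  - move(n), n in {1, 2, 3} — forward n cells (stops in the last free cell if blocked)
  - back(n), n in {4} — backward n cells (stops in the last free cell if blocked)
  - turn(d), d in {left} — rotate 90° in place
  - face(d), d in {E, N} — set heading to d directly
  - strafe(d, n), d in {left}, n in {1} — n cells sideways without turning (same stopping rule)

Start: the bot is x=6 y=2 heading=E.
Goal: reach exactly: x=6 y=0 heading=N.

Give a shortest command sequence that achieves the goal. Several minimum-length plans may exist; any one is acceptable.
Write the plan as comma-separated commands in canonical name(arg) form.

from: x=6 y=2 heading=E
step 1 (turn(left)): x=6 y=2 heading=N
step 2 (back(4)): x=6 y=0 heading=N
shorter routes all fall short; 2 is best.

turn(left), back(4)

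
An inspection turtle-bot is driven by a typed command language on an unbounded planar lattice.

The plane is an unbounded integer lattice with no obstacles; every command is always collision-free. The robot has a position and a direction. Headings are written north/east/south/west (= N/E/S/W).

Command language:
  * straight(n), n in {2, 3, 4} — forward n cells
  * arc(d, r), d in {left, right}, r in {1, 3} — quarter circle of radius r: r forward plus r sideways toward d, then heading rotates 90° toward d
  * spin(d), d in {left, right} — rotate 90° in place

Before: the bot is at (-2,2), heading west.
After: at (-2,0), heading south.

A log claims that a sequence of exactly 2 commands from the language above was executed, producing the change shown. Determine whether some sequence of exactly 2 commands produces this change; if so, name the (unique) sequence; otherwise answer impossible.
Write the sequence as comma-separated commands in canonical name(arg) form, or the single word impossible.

spin(left), straight(2)

key: cell and facing (now S) both changed — the 2 commands mix motion and turning
start: at (-2,2), heading west
1. spin(left) → at (-2,2), heading south
2. straight(2) → at (-2,0), heading south
no rival 2-sequence matches.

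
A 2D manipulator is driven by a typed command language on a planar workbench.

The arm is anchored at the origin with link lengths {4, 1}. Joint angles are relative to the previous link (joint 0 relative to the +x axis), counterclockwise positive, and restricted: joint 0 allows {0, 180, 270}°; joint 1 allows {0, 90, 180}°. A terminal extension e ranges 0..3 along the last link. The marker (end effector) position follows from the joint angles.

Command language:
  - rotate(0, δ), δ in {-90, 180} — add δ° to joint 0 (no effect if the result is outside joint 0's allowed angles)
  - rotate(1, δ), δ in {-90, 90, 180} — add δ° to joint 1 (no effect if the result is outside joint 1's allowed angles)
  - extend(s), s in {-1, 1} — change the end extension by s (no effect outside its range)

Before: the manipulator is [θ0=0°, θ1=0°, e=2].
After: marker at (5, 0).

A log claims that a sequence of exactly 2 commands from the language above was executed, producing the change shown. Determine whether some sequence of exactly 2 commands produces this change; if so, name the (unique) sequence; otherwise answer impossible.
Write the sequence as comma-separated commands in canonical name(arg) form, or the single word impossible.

from: [θ0=0°, θ1=0°, e=2]
[1] after extend(-1): [θ0=0°, θ1=0°, e=1]
[2] after extend(-1): [θ0=0°, θ1=0°, e=0]
all 49 alternatives checked — unique.

extend(-1), extend(-1)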